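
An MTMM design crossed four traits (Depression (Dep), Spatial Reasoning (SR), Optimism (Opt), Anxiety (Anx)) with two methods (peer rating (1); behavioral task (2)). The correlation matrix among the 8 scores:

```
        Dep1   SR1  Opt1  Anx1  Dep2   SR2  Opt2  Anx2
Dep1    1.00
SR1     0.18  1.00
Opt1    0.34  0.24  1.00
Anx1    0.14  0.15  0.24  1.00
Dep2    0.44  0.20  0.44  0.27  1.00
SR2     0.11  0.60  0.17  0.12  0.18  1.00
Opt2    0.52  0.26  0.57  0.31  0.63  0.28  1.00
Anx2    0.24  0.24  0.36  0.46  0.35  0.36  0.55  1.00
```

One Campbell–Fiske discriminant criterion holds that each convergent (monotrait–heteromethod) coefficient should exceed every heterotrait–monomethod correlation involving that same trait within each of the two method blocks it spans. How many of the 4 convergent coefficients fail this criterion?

3

Each convergent coefficient versus the relevant comparison correlations:
Dep (methods 1·2): 0.44 vs {0.18, 0.18, 0.34, 0.63, 0.14, 0.35} → fail.
SR (methods 1·2): 0.60 vs {0.18, 0.18, 0.24, 0.28, 0.15, 0.36} → pass.
Opt (methods 1·2): 0.57 vs {0.34, 0.63, 0.24, 0.28, 0.24, 0.55} → fail.
Anx (methods 1·2): 0.46 vs {0.14, 0.35, 0.15, 0.36, 0.24, 0.55} → fail.
3 of 4 fail.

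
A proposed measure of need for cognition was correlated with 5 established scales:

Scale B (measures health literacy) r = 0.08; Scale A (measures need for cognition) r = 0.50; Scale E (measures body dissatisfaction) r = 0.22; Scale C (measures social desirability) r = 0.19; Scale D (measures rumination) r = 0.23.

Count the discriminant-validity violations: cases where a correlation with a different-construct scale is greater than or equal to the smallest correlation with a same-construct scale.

Convergent (same construct = need for cognition): Scale A.
Smallest convergent = 0.50. Discriminant values: 0.08, 0.22, 0.19, 0.23; count ≥ 0.50 → 0.

0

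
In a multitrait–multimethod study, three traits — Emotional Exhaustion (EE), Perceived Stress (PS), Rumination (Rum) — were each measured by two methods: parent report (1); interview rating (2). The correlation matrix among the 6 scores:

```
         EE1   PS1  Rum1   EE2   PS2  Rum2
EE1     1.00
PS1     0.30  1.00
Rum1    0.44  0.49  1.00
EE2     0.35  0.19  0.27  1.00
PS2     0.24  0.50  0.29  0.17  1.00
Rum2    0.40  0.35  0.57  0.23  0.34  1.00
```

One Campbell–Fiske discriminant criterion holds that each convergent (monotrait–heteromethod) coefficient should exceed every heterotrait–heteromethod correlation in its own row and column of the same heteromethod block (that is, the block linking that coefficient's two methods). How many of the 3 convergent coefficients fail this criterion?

1

Each convergent coefficient versus the relevant comparison correlations:
EE (methods 1·2): 0.35 vs {0.24, 0.19, 0.40, 0.27} → fail.
PS (methods 1·2): 0.50 vs {0.19, 0.24, 0.35, 0.29} → pass.
Rum (methods 1·2): 0.57 vs {0.27, 0.40, 0.29, 0.35} → pass.
1 of 3 fail.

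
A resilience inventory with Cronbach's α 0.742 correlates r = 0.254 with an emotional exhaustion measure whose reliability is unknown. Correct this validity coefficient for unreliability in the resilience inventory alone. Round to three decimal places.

Single correction: r_c = r_obs / √r_xx = 0.254 / √0.742 = 0.254 / 0.8614 ≈ 0.295.

0.295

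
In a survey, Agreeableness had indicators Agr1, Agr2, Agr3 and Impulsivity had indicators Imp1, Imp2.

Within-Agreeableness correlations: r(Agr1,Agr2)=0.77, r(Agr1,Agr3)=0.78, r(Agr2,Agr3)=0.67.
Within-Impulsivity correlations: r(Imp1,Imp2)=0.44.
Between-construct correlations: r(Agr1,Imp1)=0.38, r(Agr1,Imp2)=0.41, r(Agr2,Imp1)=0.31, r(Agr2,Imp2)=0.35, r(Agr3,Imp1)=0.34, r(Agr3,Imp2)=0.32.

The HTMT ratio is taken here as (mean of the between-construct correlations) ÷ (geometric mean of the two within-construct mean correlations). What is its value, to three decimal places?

0.616

Mean heterotrait r = 2.11/6 = 0.3517.
Mean within-Agr = 2.22/3 = 0.7400; mean within-Imp = 0.44/1 = 0.4400.
Geometric mean = √(0.7400 × 0.4400) = 0.5706.
HTMT = 0.3517 / 0.5706 = 0.616.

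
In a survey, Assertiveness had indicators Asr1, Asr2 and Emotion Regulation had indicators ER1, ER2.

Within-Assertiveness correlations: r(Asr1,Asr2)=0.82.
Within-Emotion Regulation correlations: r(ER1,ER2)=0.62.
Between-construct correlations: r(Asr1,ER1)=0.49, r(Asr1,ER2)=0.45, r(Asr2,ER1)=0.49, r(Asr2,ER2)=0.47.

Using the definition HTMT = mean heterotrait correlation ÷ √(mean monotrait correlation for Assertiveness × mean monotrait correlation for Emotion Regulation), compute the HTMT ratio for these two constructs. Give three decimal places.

Mean between = 1.90/4 = 0.4750.
Mean within-Asr = 0.82/1 = 0.8200; mean within-ER = 0.62/1 = 0.6200.
Geometric mean = √(0.8200 × 0.6200) = 0.7130.
HTMT = 0.4750 / 0.7130 = 0.666.

0.666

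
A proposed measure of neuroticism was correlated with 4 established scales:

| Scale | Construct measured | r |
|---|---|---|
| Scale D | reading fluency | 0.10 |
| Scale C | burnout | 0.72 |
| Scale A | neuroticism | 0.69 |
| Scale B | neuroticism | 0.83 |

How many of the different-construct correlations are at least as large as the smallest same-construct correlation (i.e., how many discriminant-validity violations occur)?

1

Convergent (same construct = neuroticism): Scale A, Scale B.
Smallest convergent = 0.69. Discriminant values: 0.10, 0.72; count ≥ 0.69 → 1.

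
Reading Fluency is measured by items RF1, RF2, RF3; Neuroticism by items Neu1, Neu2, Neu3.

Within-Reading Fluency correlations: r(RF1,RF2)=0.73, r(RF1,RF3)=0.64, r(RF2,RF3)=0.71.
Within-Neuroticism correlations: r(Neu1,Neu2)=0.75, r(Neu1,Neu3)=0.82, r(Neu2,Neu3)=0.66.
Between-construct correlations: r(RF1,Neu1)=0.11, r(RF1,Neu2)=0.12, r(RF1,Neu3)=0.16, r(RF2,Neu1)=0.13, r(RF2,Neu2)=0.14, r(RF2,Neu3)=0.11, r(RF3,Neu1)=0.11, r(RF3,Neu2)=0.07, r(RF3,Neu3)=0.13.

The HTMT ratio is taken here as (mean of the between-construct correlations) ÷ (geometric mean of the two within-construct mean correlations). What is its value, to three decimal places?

Mean between = 1.08/9 = 0.1200.
Mean within-RF = 2.08/3 = 0.6933; mean within-Neu = 2.23/3 = 0.7433.
Geometric mean = √(0.6933 × 0.7433) = 0.7179.
HTMT = 0.1200 / 0.7179 = 0.167.

0.167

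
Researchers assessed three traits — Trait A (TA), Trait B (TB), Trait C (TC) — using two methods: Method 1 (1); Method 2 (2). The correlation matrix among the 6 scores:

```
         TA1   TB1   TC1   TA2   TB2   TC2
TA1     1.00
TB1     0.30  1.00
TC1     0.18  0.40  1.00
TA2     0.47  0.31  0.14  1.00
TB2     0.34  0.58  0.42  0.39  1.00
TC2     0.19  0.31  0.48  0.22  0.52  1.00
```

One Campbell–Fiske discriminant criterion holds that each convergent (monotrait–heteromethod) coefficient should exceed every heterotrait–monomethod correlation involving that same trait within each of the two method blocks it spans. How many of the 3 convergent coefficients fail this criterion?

1

Checking each validity diagonal entry against its comparison values:
TA (methods 1·2): 0.47 vs {0.30, 0.39, 0.18, 0.22} → pass.
TB (methods 1·2): 0.58 vs {0.30, 0.39, 0.40, 0.52} → pass.
TC (methods 1·2): 0.48 vs {0.18, 0.22, 0.40, 0.52} → fail.
1 of 3 fail.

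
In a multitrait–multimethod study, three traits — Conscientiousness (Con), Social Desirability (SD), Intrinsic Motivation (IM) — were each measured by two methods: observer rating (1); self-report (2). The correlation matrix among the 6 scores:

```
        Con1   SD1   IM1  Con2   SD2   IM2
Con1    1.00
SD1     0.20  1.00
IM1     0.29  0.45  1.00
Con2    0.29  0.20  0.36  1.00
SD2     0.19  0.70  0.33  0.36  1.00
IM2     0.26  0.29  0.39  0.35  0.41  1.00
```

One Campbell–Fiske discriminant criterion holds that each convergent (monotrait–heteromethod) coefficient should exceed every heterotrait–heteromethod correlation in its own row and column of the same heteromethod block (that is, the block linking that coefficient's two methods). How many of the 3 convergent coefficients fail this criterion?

1

Each convergent coefficient versus the relevant comparison correlations:
Con (methods 1·2): 0.29 vs {0.19, 0.20, 0.26, 0.36} → fail.
SD (methods 1·2): 0.70 vs {0.20, 0.19, 0.29, 0.33} → pass.
IM (methods 1·2): 0.39 vs {0.36, 0.26, 0.33, 0.29} → pass.
1 of 3 fail.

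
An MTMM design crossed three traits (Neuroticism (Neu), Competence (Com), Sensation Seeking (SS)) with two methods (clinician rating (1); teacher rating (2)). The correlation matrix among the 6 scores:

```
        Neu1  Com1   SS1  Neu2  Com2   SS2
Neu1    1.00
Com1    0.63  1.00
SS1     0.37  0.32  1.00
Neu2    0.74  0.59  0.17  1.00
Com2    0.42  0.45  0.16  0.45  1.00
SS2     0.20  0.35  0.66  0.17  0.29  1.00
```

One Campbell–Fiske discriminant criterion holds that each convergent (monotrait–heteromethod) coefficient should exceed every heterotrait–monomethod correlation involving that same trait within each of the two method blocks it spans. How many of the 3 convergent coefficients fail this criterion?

1

Convergent coefficients and their comparison sets:
Neu (methods 1·2): 0.74 vs {0.63, 0.45, 0.37, 0.17} → pass.
Com (methods 1·2): 0.45 vs {0.63, 0.45, 0.32, 0.29} → fail.
SS (methods 1·2): 0.66 vs {0.37, 0.17, 0.32, 0.29} → pass.
1 of 3 fail.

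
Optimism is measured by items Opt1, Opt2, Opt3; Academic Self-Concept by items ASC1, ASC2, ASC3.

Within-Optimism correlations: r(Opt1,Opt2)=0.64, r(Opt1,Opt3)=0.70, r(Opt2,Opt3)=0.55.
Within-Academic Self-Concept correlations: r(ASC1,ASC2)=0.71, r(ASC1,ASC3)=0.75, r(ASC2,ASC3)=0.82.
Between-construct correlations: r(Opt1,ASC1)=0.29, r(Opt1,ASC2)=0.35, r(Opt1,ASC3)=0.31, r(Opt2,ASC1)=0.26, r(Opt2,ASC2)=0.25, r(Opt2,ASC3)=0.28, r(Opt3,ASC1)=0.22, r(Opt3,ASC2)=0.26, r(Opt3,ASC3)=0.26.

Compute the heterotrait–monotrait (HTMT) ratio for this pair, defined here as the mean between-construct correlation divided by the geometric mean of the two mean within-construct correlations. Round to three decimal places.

Between-construct mean = 2.48/9 = 0.2756.
Mean within-Opt = 1.89/3 = 0.6300; mean within-ASC = 2.28/3 = 0.7600.
Geometric mean = √(0.6300 × 0.7600) = 0.6920.
HTMT = 0.2756 / 0.6920 = 0.398.

0.398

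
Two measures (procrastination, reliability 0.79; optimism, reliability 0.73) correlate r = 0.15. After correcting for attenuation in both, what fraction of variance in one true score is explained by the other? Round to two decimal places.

0.04

Disattenuated r = 0.15 / √(0.79 × 0.73) = 0.15 / 0.7594 = 0.1975.
Shared true-score variance = 0.1975² = 0.0390 ≈ 0.04.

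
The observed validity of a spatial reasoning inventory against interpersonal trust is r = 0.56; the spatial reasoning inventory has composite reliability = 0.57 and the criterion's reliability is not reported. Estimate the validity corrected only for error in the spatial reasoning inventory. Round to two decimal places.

0.74

Single correction: r_c = r_obs / √r_xx = 0.56 / √0.57 = 0.56 / 0.7550 ≈ 0.74.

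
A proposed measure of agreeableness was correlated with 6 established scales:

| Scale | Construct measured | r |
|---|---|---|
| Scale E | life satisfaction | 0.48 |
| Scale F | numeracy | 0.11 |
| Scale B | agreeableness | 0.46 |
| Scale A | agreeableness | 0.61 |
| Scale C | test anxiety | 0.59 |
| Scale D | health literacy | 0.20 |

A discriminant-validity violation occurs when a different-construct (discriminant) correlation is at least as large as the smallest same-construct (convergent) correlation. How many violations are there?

2

Convergent (same construct = agreeableness): Scale B, Scale A.
Smallest convergent = 0.46. Discriminant values: 0.48, 0.11, 0.59, 0.20; count ≥ 0.46 → 2.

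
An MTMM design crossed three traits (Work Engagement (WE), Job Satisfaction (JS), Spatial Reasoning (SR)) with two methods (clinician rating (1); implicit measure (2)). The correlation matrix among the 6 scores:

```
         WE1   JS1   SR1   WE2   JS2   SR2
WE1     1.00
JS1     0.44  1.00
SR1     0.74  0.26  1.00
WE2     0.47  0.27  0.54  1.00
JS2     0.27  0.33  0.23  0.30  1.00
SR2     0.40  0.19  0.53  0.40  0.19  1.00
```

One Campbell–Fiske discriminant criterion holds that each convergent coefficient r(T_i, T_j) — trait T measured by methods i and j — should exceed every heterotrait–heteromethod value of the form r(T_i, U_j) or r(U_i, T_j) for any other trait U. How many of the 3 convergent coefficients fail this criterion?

Each convergent coefficient versus the relevant comparison correlations:
WE (methods 1·2): 0.47 vs {0.27, 0.27, 0.40, 0.54} → fail.
JS (methods 1·2): 0.33 vs {0.27, 0.27, 0.19, 0.23} → pass.
SR (methods 1·2): 0.53 vs {0.54, 0.40, 0.23, 0.19} → fail.
2 of 3 fail.

2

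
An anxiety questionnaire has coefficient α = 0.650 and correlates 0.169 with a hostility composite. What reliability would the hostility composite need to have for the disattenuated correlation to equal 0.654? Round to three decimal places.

r_true = r_obs / √(r_xx · r_yy) ⇒ 0.654 = 0.169 / √(0.650 · r_yy).
√(0.650 · r_yy) = 0.169 / 0.654 = 0.2584; 0.650 · r_yy = 0.0668; r_yy = 0.0668 / 0.650 ≈ 0.103.

0.103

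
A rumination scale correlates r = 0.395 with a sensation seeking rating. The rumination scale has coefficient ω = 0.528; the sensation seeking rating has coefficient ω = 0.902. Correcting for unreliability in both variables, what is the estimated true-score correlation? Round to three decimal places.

r_true = r_obs / √(r_xx · r_yy) = 0.395 / √(0.528 × 0.902) = 0.395 / √0.476256 = 0.395 / 0.6901 ≈ 0.572.

0.572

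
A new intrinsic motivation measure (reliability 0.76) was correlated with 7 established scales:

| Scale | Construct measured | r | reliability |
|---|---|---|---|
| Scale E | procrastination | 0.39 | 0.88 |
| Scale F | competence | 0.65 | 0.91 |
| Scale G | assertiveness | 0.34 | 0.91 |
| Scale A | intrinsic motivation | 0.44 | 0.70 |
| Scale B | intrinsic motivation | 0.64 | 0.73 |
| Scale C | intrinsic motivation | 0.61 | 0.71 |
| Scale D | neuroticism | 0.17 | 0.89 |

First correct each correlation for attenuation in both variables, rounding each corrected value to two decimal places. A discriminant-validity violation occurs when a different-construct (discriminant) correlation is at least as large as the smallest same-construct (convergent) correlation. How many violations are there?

1

Disattenuated r (r / √(r_scale · r_new)):
  Scale E (disc): 0.39 / √(0.88·0.76) = 0.48
  Scale F (disc): 0.65 / √(0.91·0.76) = 0.78
  Scale G (disc): 0.34 / √(0.91·0.76) = 0.41
  Scale A (conv): 0.44 / √(0.70·0.76) = 0.60
  Scale B (conv): 0.64 / √(0.73·0.76) = 0.86
  Scale C (conv): 0.61 / √(0.71·0.76) = 0.83
  Scale D (disc): 0.17 / √(0.89·0.76) = 0.21
Smallest convergent = 0.60. Discriminant values: 0.48, 0.78, 0.41, 0.21; count ≥ 0.60 → 1.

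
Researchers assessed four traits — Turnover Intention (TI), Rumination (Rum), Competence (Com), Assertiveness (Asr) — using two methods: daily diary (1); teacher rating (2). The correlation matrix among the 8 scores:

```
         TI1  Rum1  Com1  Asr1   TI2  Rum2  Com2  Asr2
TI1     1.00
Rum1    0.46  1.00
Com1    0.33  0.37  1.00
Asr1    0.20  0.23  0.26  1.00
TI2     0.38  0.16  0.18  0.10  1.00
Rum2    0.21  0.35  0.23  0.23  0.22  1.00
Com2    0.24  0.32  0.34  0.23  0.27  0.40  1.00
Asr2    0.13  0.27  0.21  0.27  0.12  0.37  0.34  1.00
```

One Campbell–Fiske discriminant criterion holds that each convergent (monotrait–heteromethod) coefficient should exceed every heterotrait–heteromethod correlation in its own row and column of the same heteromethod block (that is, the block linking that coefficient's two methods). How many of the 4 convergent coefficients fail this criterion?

1

Convergent coefficients and their comparison sets:
TI (methods 1·2): 0.38 vs {0.21, 0.16, 0.24, 0.18, 0.13, 0.10} → pass.
Rum (methods 1·2): 0.35 vs {0.16, 0.21, 0.32, 0.23, 0.27, 0.23} → pass.
Com (methods 1·2): 0.34 vs {0.18, 0.24, 0.23, 0.32, 0.21, 0.23} → pass.
Asr (methods 1·2): 0.27 vs {0.10, 0.13, 0.23, 0.27, 0.23, 0.21} → fail.
1 of 4 fail.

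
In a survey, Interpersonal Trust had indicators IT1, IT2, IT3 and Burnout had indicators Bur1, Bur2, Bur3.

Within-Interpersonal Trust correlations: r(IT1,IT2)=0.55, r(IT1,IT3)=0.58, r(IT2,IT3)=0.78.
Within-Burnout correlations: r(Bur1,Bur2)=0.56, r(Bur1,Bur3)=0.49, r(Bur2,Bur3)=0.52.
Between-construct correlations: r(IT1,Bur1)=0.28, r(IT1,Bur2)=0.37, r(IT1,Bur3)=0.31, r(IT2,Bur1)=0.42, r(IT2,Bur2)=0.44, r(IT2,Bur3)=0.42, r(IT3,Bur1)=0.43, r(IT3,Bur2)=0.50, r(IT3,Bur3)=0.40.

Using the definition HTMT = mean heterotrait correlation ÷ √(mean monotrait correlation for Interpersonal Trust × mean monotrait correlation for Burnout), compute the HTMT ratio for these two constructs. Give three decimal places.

0.687

Mean heterotrait r = 3.57/9 = 0.3967.
Mean within-IT = 1.91/3 = 0.6367; mean within-Bur = 1.57/3 = 0.5233.
Geometric mean = √(0.6367 × 0.5233) = 0.5772.
HTMT = 0.3967 / 0.5772 = 0.687.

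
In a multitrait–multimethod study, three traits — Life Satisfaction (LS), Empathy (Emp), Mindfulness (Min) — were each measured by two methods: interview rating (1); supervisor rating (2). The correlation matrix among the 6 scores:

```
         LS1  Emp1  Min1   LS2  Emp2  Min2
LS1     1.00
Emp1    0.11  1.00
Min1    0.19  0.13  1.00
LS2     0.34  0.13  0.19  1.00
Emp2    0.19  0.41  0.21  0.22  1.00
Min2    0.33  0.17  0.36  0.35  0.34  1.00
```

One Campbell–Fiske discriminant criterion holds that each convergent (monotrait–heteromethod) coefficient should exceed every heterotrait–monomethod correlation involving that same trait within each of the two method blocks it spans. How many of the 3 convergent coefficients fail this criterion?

1

Each convergent coefficient versus the relevant comparison correlations:
LS (methods 1·2): 0.34 vs {0.11, 0.22, 0.19, 0.35} → fail.
Emp (methods 1·2): 0.41 vs {0.11, 0.22, 0.13, 0.34} → pass.
Min (methods 1·2): 0.36 vs {0.19, 0.35, 0.13, 0.34} → pass.
1 of 3 fail.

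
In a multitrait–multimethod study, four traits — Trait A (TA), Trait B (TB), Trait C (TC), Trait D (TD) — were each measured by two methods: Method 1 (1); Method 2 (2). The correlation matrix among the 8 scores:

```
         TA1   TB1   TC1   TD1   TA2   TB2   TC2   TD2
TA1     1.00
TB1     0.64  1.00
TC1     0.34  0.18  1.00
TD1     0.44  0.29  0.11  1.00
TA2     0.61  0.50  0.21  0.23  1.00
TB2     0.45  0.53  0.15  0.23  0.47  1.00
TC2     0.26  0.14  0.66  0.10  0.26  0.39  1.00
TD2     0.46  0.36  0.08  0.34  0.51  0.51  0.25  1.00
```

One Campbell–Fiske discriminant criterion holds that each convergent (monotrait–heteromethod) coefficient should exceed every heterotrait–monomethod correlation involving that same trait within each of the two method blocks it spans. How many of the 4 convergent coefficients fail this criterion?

3

Convergent coefficients and their comparison sets:
TA (methods 1·2): 0.61 vs {0.64, 0.47, 0.34, 0.26, 0.44, 0.51} → fail.
TB (methods 1·2): 0.53 vs {0.64, 0.47, 0.18, 0.39, 0.29, 0.51} → fail.
TC (methods 1·2): 0.66 vs {0.34, 0.26, 0.18, 0.39, 0.11, 0.25} → pass.
TD (methods 1·2): 0.34 vs {0.44, 0.51, 0.29, 0.51, 0.11, 0.25} → fail.
3 of 4 fail.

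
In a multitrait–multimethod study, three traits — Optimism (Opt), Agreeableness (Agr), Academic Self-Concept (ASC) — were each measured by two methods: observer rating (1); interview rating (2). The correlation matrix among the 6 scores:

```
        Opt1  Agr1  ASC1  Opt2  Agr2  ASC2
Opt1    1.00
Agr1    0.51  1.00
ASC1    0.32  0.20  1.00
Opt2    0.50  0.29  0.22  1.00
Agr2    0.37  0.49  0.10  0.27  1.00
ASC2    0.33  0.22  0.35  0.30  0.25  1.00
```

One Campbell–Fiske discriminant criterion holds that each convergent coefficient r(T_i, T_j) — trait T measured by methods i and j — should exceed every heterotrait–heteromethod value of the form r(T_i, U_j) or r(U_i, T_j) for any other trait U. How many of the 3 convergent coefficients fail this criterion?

Each convergent coefficient versus the relevant comparison correlations:
Opt (methods 1·2): 0.50 vs {0.37, 0.29, 0.33, 0.22} → pass.
Agr (methods 1·2): 0.49 vs {0.29, 0.37, 0.22, 0.10} → pass.
ASC (methods 1·2): 0.35 vs {0.22, 0.33, 0.10, 0.22} → pass.
0 of 3 fail.

0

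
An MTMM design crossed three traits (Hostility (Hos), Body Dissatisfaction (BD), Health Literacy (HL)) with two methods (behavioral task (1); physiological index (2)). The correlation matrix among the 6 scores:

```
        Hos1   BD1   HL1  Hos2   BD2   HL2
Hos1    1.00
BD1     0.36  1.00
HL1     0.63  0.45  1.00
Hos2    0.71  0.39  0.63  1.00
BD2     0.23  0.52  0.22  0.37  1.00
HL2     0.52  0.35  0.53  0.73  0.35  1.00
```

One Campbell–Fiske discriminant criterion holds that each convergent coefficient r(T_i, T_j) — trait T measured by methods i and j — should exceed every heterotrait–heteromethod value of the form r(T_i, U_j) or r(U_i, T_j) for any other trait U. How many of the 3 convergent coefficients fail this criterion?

1

Checking each validity diagonal entry against its comparison values:
Hos (methods 1·2): 0.71 vs {0.23, 0.39, 0.52, 0.63} → pass.
BD (methods 1·2): 0.52 vs {0.39, 0.23, 0.35, 0.22} → pass.
HL (methods 1·2): 0.53 vs {0.63, 0.52, 0.22, 0.35} → fail.
1 of 3 fail.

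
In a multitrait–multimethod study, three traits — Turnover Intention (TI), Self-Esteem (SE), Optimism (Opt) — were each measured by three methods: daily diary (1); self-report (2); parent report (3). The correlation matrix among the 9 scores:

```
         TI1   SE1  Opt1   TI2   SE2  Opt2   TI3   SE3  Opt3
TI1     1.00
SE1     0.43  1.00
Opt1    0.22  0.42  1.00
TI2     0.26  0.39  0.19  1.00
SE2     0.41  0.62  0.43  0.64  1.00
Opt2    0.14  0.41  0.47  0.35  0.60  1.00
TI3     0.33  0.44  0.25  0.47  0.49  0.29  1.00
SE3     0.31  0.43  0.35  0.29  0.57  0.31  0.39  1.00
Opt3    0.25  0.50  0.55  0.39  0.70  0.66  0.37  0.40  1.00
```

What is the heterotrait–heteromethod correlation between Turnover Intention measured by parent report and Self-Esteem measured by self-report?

Different traits and methods: r(TI3, SE2) = 0.49.

0.49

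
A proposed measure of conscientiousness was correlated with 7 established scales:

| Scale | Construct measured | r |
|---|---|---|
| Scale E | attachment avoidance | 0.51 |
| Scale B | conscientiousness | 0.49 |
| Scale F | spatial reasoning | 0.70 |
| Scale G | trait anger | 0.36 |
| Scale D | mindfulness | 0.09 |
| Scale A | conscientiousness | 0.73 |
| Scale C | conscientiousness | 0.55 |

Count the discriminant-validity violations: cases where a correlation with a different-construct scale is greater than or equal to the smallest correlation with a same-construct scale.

2

Convergent (same construct = conscientiousness): Scale B, Scale A, Scale C.
Smallest convergent = 0.49. Discriminant values: 0.51, 0.70, 0.36, 0.09; count ≥ 0.49 → 2.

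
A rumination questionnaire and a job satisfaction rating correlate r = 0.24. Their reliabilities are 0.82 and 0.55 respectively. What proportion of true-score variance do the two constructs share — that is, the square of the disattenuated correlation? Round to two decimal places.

0.13

Disattenuated r = 0.24 / √(0.82 × 0.55) = 0.24 / 0.6716 = 0.3574.
Shared true-score variance = 0.3574² = 0.1277 ≈ 0.13.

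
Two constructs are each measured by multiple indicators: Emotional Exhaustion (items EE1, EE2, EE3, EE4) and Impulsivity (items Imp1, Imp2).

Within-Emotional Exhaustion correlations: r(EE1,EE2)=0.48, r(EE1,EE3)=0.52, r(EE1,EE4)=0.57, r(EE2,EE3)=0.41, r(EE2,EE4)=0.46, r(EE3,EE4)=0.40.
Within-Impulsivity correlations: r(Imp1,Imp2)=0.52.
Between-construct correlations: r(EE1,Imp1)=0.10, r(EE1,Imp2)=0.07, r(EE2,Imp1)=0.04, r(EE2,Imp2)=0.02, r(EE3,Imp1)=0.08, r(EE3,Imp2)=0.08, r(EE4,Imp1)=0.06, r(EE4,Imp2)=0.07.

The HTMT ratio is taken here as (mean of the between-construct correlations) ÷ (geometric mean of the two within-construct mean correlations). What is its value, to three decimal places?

0.131

Mean between = 0.52/8 = 0.0650.
Mean within-EE = 2.84/6 = 0.4733; mean within-Imp = 0.52/1 = 0.5200.
Geometric mean = √(0.4733 × 0.5200) = 0.4961.
HTMT = 0.0650 / 0.4961 = 0.131.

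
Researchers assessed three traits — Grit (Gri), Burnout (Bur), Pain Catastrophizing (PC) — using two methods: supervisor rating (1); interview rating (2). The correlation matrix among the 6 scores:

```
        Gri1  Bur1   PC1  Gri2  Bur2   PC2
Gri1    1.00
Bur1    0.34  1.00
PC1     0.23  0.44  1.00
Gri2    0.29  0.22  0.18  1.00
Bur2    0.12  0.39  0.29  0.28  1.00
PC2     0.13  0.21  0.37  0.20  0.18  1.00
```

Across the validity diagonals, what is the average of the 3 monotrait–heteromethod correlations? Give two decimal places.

0.35

Convergent values: 0.29, 0.39, 0.37; mean = 1.05/3 = 0.35.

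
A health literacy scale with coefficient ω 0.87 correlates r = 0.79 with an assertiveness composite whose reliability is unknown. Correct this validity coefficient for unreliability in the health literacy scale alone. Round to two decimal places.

0.85

Single correction: r_c = r_obs / √r_xx = 0.79 / √0.87 = 0.79 / 0.9327 ≈ 0.85.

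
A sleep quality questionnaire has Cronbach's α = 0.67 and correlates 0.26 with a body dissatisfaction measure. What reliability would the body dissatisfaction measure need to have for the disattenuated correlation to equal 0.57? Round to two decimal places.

0.31

r_true = r_obs / √(r_xx · r_yy) ⇒ 0.57 = 0.26 / √(0.67 · r_yy).
√(0.67 · r_yy) = 0.26 / 0.57 = 0.4561; 0.67 · r_yy = 0.2080; r_yy = 0.2080 / 0.67 ≈ 0.31.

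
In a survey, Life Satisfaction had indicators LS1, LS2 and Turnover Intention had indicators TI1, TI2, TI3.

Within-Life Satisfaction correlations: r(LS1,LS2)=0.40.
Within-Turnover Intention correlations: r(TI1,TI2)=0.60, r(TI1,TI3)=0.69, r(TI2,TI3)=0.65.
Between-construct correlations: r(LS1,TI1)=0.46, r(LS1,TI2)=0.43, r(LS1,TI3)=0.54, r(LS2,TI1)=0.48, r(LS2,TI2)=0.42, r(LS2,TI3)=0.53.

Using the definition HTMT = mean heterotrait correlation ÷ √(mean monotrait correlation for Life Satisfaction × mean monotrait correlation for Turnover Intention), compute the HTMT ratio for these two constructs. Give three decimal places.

Mean between = 2.86/6 = 0.4767.
Mean within-LS = 0.40/1 = 0.4000; mean within-TI = 1.94/3 = 0.6467.
Geometric mean = √(0.4000 × 0.6467) = 0.5086.
HTMT = 0.4767 / 0.5086 = 0.937.

0.937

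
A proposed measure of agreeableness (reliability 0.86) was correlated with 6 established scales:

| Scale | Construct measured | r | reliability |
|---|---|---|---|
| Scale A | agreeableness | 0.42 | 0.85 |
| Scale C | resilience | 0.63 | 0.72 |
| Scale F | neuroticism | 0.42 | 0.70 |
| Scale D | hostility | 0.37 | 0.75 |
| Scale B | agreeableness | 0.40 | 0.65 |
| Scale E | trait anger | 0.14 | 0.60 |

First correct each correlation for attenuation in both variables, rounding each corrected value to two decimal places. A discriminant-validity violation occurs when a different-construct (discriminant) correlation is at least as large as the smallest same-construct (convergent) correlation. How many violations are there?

2

Disattenuated r (r / √(r_scale · r_new)):
  Scale A (conv): 0.42 / √(0.85·0.86) = 0.49
  Scale C (disc): 0.63 / √(0.72·0.86) = 0.80
  Scale F (disc): 0.42 / √(0.70·0.86) = 0.54
  Scale D (disc): 0.37 / √(0.75·0.86) = 0.46
  Scale B (conv): 0.40 / √(0.65·0.86) = 0.54
  Scale E (disc): 0.14 / √(0.60·0.86) = 0.19
Smallest convergent = 0.49. Discriminant values: 0.80, 0.54, 0.46, 0.19; count ≥ 0.49 → 2.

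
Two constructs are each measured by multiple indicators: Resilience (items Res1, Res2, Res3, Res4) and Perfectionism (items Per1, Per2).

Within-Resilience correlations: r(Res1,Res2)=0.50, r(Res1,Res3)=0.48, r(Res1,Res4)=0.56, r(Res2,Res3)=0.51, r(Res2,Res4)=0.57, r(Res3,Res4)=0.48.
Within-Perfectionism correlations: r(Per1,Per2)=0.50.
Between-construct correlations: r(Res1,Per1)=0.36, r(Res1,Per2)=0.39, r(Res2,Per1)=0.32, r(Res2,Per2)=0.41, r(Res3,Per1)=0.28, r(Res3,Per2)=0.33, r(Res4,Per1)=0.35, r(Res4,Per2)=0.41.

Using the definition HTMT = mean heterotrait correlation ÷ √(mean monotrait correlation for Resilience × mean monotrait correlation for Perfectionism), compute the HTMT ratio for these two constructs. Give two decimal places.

Between-construct mean = 2.85/8 = 0.3563.
Mean within-Res = 3.10/6 = 0.5167; mean within-Per = 0.50/1 = 0.5000.
Geometric mean = √(0.5167 × 0.5000) = 0.5083.
HTMT = 0.3563 / 0.5083 = 0.70.

0.70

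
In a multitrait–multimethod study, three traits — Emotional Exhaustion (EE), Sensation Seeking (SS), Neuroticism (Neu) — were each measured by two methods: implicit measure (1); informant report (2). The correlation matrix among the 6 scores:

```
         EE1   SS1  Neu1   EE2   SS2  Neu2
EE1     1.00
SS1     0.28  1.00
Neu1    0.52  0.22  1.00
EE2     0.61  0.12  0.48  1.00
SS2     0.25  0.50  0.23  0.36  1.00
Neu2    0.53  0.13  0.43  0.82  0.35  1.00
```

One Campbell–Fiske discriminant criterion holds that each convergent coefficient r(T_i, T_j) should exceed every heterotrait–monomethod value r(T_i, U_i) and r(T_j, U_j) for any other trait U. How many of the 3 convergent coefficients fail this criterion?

Convergent coefficients and their comparison sets:
EE (methods 1·2): 0.61 vs {0.28, 0.36, 0.52, 0.82} → fail.
SS (methods 1·2): 0.50 vs {0.28, 0.36, 0.22, 0.35} → pass.
Neu (methods 1·2): 0.43 vs {0.52, 0.82, 0.22, 0.35} → fail.
2 of 3 fail.

2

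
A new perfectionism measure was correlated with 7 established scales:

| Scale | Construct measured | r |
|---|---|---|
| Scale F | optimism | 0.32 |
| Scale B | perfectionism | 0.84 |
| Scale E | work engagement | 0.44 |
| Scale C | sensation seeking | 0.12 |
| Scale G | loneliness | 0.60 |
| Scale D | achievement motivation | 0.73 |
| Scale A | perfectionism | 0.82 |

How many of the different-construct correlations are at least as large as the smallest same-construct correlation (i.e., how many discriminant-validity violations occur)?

Convergent (same construct = perfectionism): Scale B, Scale A.
Smallest convergent = 0.82. Discriminant values: 0.32, 0.44, 0.12, 0.60, 0.73; count ≥ 0.82 → 0.

0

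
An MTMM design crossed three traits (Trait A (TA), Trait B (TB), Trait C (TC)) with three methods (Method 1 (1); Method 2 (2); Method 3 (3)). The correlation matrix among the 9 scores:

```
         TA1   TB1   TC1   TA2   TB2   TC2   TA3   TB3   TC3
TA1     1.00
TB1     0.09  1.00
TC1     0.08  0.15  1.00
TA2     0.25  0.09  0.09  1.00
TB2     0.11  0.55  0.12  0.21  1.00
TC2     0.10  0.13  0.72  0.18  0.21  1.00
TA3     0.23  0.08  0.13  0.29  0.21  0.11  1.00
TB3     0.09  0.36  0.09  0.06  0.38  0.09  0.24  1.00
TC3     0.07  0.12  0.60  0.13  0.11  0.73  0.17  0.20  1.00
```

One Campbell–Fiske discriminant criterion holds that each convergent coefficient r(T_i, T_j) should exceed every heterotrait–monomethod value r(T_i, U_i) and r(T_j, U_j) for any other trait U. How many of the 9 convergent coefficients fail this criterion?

1

Convergent coefficients and their comparison sets:
TA (methods 1·2): 0.25 vs {0.09, 0.21, 0.08, 0.18} → pass.
TA (methods 1·3): 0.23 vs {0.09, 0.24, 0.08, 0.17} → fail.
TA (methods 2·3): 0.29 vs {0.21, 0.24, 0.18, 0.17} → pass.
TB (methods 1·2): 0.55 vs {0.09, 0.21, 0.15, 0.21} → pass.
TB (methods 1·3): 0.36 vs {0.09, 0.24, 0.15, 0.20} → pass.
TB (methods 2·3): 0.38 vs {0.21, 0.24, 0.21, 0.20} → pass.
TC (methods 1·2): 0.72 vs {0.08, 0.18, 0.15, 0.21} → pass.
TC (methods 1·3): 0.60 vs {0.08, 0.17, 0.15, 0.20} → pass.
TC (methods 2·3): 0.73 vs {0.18, 0.17, 0.21, 0.20} → pass.
1 of 9 fail.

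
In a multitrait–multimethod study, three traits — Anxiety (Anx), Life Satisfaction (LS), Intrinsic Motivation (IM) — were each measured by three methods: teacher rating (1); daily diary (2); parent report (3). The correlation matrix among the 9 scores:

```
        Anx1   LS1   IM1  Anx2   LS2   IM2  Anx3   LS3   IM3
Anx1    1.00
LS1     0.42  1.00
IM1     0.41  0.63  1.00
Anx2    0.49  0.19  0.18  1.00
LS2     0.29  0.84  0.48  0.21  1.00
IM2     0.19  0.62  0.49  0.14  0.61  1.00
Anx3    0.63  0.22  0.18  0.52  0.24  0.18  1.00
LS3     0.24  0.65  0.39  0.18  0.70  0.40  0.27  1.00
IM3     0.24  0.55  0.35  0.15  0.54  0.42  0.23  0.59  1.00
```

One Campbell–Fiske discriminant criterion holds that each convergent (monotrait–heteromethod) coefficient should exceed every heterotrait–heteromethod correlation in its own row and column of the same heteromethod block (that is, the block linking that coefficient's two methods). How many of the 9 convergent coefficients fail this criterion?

Checking each validity diagonal entry against its comparison values:
Anx (methods 1·2): 0.49 vs {0.29, 0.19, 0.19, 0.18} → pass.
Anx (methods 1·3): 0.63 vs {0.24, 0.22, 0.24, 0.18} → pass.
Anx (methods 2·3): 0.52 vs {0.18, 0.24, 0.15, 0.18} → pass.
LS (methods 1·2): 0.84 vs {0.19, 0.29, 0.62, 0.48} → pass.
LS (methods 1·3): 0.65 vs {0.22, 0.24, 0.55, 0.39} → pass.
LS (methods 2·3): 0.70 vs {0.24, 0.18, 0.54, 0.40} → pass.
IM (methods 1·2): 0.49 vs {0.18, 0.19, 0.48, 0.62} → fail.
IM (methods 1·3): 0.35 vs {0.18, 0.24, 0.39, 0.55} → fail.
IM (methods 2·3): 0.42 vs {0.18, 0.15, 0.40, 0.54} → fail.
3 of 9 fail.

3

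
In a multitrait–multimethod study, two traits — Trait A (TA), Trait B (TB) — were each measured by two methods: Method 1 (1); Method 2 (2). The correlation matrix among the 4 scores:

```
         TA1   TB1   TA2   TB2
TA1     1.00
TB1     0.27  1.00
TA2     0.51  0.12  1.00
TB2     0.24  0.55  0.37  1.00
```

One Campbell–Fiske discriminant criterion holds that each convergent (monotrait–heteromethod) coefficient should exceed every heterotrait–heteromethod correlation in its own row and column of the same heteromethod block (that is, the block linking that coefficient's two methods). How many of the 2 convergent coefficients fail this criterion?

Each convergent coefficient versus the relevant comparison correlations:
TA (methods 1·2): 0.51 vs {0.24, 0.12} → pass.
TB (methods 1·2): 0.55 vs {0.12, 0.24} → pass.
0 of 2 fail.

0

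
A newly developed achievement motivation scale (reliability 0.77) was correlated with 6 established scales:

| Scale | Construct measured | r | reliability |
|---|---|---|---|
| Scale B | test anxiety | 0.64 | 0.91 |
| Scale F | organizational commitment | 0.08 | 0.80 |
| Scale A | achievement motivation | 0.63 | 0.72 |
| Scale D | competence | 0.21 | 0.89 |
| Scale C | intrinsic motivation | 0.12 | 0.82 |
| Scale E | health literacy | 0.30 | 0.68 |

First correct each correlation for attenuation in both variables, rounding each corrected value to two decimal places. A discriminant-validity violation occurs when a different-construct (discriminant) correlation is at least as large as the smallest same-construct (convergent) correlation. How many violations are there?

Disattenuated r (r / √(r_scale · r_new)):
  Scale B (disc): 0.64 / √(0.91·0.77) = 0.76
  Scale F (disc): 0.08 / √(0.80·0.77) = 0.10
  Scale A (conv): 0.63 / √(0.72·0.77) = 0.85
  Scale D (disc): 0.21 / √(0.89·0.77) = 0.25
  Scale C (disc): 0.12 / √(0.82·0.77) = 0.15
  Scale E (disc): 0.30 / √(0.68·0.77) = 0.41
Smallest convergent = 0.85. Discriminant values: 0.76, 0.10, 0.25, 0.15, 0.41; count ≥ 0.85 → 0.

0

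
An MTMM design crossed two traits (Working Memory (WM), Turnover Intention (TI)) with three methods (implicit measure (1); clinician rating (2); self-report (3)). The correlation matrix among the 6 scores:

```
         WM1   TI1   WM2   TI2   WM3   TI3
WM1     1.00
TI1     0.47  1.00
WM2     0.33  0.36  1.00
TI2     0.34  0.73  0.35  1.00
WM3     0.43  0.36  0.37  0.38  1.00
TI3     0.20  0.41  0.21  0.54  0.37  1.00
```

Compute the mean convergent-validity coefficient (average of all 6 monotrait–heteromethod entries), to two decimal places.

0.47

Convergent values: 0.33, 0.43, 0.37, 0.73, 0.41, 0.54; mean = 2.81/6 = 0.47.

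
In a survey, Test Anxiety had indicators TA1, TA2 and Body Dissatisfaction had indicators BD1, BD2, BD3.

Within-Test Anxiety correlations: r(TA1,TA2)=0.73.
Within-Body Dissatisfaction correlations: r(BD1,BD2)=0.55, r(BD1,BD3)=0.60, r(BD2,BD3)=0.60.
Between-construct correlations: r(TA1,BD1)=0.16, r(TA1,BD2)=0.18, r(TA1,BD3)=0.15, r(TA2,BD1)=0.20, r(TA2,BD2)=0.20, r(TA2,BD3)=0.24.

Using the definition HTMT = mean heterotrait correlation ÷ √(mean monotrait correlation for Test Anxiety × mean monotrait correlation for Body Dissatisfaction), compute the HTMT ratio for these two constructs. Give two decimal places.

Between-construct mean = 1.13/6 = 0.1883.
Mean within-TA = 0.73/1 = 0.7300; mean within-BD = 1.75/3 = 0.5833.
Geometric mean = √(0.7300 × 0.5833) = 0.6525.
HTMT = 0.1883 / 0.6525 = 0.29.

0.29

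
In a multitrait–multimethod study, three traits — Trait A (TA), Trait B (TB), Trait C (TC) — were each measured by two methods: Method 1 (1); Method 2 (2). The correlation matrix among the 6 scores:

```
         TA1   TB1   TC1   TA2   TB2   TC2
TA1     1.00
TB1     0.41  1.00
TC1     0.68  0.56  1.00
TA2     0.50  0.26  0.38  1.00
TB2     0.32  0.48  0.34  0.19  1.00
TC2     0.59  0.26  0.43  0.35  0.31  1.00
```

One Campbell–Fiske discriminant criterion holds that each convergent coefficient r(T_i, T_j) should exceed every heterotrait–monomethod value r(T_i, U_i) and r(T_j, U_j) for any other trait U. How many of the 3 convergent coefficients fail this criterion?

3

Each convergent coefficient versus the relevant comparison correlations:
TA (methods 1·2): 0.50 vs {0.41, 0.19, 0.68, 0.35} → fail.
TB (methods 1·2): 0.48 vs {0.41, 0.19, 0.56, 0.31} → fail.
TC (methods 1·2): 0.43 vs {0.68, 0.35, 0.56, 0.31} → fail.
3 of 3 fail.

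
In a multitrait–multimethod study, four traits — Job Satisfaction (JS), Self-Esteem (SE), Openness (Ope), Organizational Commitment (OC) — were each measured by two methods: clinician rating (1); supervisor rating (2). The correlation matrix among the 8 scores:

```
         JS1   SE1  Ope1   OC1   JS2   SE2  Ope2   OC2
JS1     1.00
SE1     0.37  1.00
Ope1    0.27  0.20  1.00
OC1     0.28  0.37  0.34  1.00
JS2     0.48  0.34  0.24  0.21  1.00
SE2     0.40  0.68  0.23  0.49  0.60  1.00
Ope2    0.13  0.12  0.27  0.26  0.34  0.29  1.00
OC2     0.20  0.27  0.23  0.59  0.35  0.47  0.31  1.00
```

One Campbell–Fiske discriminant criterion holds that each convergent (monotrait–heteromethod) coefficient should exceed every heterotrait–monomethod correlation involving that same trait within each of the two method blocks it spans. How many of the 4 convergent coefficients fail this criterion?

Convergent coefficients and their comparison sets:
JS (methods 1·2): 0.48 vs {0.37, 0.60, 0.27, 0.34, 0.28, 0.35} → fail.
SE (methods 1·2): 0.68 vs {0.37, 0.60, 0.20, 0.29, 0.37, 0.47} → pass.
Ope (methods 1·2): 0.27 vs {0.27, 0.34, 0.20, 0.29, 0.34, 0.31} → fail.
OC (methods 1·2): 0.59 vs {0.28, 0.35, 0.37, 0.47, 0.34, 0.31} → pass.
2 of 4 fail.

2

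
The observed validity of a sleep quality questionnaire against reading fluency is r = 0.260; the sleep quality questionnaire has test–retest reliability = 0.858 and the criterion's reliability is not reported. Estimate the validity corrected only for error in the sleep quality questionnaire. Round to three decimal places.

0.281

Single correction: r_c = r_obs / √r_xx = 0.260 / √0.858 = 0.260 / 0.9263 ≈ 0.281.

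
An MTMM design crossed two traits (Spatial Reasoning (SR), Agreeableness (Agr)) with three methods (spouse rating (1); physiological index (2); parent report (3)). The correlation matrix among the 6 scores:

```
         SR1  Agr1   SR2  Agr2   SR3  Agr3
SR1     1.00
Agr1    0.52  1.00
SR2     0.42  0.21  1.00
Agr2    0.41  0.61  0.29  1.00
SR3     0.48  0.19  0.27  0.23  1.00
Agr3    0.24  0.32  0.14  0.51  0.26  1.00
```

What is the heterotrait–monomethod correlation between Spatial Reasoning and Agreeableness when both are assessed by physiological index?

Different traits, same method: r(SR2, Agr2) = 0.29.

0.29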